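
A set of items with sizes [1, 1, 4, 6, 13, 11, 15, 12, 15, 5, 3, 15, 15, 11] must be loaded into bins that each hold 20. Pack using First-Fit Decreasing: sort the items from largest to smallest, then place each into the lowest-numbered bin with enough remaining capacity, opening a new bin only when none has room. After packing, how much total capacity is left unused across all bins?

Sorted descending: 15, 15, 15, 15, 13, 12, 11, 11, 6, 5, 4, 3, 1, 1.
15 → bin 1 (remaining 5)
15 → bin 2 (remaining 5)
15 → bin 3 (remaining 5)
15 → bin 4 (remaining 5)
13 → bin 5 (remaining 7)
12 → bin 6 (remaining 8)
11 → bin 7 (remaining 9)
11 → bin 8 (remaining 9)
6 → bin 5 (remaining 1)
5 → bin 1 (remaining 0)
4 → bin 2 (remaining 1)
3 → bin 3 (remaining 2)
1 → bin 2 (remaining 0)
1 → bin 3 (remaining 1)
8 bins × 20 = 160; used 127; unused 33.

33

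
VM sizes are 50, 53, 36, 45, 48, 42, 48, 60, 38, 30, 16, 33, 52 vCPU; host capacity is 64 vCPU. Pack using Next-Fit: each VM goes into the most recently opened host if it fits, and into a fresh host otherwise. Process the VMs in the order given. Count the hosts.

12 hosts

50 vCPU → host 1 (remaining 14 vCPU)
53 vCPU → host 2 (remaining 11 vCPU)
36 vCPU → host 3 (remaining 28 vCPU)
45 vCPU → host 4 (remaining 19 vCPU)
48 vCPU → host 5 (remaining 16 vCPU)
42 vCPU → host 6 (remaining 22 vCPU)
48 vCPU → host 7 (remaining 16 vCPU)
60 vCPU → host 8 (remaining 4 vCPU)
38 vCPU → host 9 (remaining 26 vCPU)
30 vCPU → host 10 (remaining 34 vCPU)
16 vCPU → host 10 (remaining 18 vCPU)
33 vCPU → host 11 (remaining 31 vCPU)
52 vCPU → host 12 (remaining 12 vCPU)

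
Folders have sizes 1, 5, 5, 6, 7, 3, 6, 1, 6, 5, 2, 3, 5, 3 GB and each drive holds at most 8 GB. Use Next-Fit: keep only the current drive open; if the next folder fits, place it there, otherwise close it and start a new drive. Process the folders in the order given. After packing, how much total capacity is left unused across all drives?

Put 1 GB in drive 1; 7 GB remain.
Put 5 GB in drive 1; 2 GB remain.
Put 5 GB in drive 2; 3 GB remain.
Put 6 GB in drive 3; 2 GB remain.
Put 7 GB in drive 4; 1 GB remain.
Put 3 GB in drive 5; 5 GB remain.
Put 6 GB in drive 6; 2 GB remain.
Put 1 GB in drive 6; 1 GB remain.
Put 6 GB in drive 7; 2 GB remain.
Put 5 GB in drive 8; 3 GB remain.
Put 2 GB in drive 8; 1 GB remain.
Put 3 GB in drive 9; 5 GB remain.
Put 5 GB in drive 9; 0 GB remain.
Put 3 GB in drive 10; 5 GB remain.
10 drives × 8 GB = 80 GB; used 58 GB; unused 22 GB.

22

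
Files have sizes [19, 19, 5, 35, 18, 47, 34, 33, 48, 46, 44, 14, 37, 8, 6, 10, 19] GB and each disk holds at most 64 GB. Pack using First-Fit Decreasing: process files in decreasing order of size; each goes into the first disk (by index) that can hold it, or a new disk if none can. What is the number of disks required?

8

Sorted descending: 48, 47, 46, 44, 37, 35, 34, 33, 19, 19, 19, 18, 14, 10, 8, 6, 5.
48 GB → disk 1 (remaining 16 GB)
47 GB → disk 2 (remaining 17 GB)
46 GB → disk 3 (remaining 18 GB)
44 GB → disk 4 (remaining 20 GB)
37 GB → disk 5 (remaining 27 GB)
35 GB → disk 6 (remaining 29 GB)
34 GB → disk 7 (remaining 30 GB)
33 GB → disk 8 (remaining 31 GB)
19 GB → disk 4 (remaining 1 GB)
19 GB → disk 5 (remaining 8 GB)
19 GB → disk 6 (remaining 10 GB)
18 GB → disk 3 (remaining 0 GB)
14 GB → disk 1 (remaining 2 GB)
10 GB → disk 2 (remaining 7 GB)
8 GB → disk 5 (remaining 0 GB)
6 GB → disk 2 (remaining 1 GB)
5 GB → disk 6 (remaining 5 GB)
Final disks: [48,14] [47,10,6] [46,18] [44,19] [37,19,8] [35,19,5] [34] [33].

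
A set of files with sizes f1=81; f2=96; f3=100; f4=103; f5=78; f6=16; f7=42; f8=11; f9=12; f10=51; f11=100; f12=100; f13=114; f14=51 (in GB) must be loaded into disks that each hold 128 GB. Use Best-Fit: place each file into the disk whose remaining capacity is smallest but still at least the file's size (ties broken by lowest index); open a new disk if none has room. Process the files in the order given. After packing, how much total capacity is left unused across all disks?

197

disk 1: place f1 (81 GB), 47 GB left
disk 2: place f2 (96 GB), 32 GB left
disk 3: place f3 (100 GB), 28 GB left
disk 4: place f4 (103 GB), 25 GB left
disk 5: place f5 (78 GB), 50 GB left
disk 4: place f6 (16 GB), 9 GB left
disk 1: place f7 (42 GB), 5 GB left
disk 3: place f8 (11 GB), 17 GB left
disk 3: place f9 (12 GB), 5 GB left
disk 6: place f10 (51 GB), 77 GB left
disk 7: place f11 (100 GB), 28 GB left
disk 8: place f12 (100 GB), 28 GB left
disk 9: place f13 (114 GB), 14 GB left
disk 6: place f14 (51 GB), 26 GB left
9 disks × 128 GB = 1152 GB; used 955 GB; unused 197 GB.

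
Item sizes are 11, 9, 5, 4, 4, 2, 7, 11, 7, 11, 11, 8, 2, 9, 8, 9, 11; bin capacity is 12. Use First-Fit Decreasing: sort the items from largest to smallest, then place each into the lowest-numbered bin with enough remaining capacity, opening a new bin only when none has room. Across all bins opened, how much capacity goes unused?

Sorted descending: 11, 11, 11, 11, 11, 9, 9, 9, 8, 8, 7, 7, 5, 4, 4, 2, 2.
Put 11 in bin 1; 1 remain.
Put 11 in bin 2; 1 remain.
Put 11 in bin 3; 1 remain.
Put 11 in bin 4; 1 remain.
Put 11 in bin 5; 1 remain.
Put 9 in bin 6; 3 remain.
Put 9 in bin 7; 3 remain.
Put 9 in bin 8; 3 remain.
Put 8 in bin 9; 4 remain.
Put 8 in bin 10; 4 remain.
Put 7 in bin 11; 5 remain.
Put 7 in bin 12; 5 remain.
Put 5 in bin 11; 0 remain.
Put 4 in bin 9; 0 remain.
Put 4 in bin 10; 0 remain.
Put 2 in bin 6; 1 remain.
Put 2 in bin 7; 1 remain.
12 bins × 12 = 144; used 129; unused 15.

15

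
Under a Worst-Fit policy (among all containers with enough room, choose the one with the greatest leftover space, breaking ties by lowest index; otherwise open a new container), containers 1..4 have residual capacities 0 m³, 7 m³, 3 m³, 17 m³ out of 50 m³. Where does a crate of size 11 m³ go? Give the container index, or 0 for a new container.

Containers with room: container 4 (17 m³).
Most room is container 4 with 17 m³ free.

4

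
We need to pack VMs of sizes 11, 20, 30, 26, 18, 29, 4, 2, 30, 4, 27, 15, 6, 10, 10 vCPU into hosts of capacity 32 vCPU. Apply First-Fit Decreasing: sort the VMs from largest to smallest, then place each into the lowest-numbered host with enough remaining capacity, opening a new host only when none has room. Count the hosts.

8 hosts

Sorted descending: 30, 30, 29, 27, 26, 20, 18, 15, 11, 10, 10, 6, 4, 4, 2.
host 1: place 30 vCPU, 2 vCPU left
host 2: place 30 vCPU, 2 vCPU left
host 3: place 29 vCPU, 3 vCPU left
host 4: place 27 vCPU, 5 vCPU left
host 5: place 26 vCPU, 6 vCPU left
host 6: place 20 vCPU, 12 vCPU left
host 7: place 18 vCPU, 14 vCPU left
host 8: place 15 vCPU, 17 vCPU left
host 6: place 11 vCPU, 1 vCPU left
host 7: place 10 vCPU, 4 vCPU left
host 8: place 10 vCPU, 7 vCPU left
host 5: place 6 vCPU, 0 vCPU left
host 4: place 4 vCPU, 1 vCPU left
host 7: place 4 vCPU, 0 vCPU left
host 1: place 2 vCPU, 0 vCPU left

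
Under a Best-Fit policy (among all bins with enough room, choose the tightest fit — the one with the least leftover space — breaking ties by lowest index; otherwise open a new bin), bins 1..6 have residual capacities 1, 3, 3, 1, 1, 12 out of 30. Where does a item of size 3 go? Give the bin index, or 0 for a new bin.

Bins with room: bin 2 (3), bin 3 (3), bin 6 (12).
Tightest fit is bin 2 with 3 free.

2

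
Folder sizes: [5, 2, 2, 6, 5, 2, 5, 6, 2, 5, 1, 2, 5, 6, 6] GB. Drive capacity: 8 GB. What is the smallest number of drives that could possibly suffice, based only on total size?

8

Total size = 5 + 2 + 2 + 6 + 5 + 2 + 5 + 6 + 2 + 5 + 1 + 2 + 5 + 6 + 6 = 60 GB.
⌈60 / 8⌉ = 8.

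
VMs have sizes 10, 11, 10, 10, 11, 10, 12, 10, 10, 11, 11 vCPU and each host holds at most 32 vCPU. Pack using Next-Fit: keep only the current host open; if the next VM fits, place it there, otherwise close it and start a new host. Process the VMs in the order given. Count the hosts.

host 1: place 10 vCPU, 22 vCPU left
host 1: place 11 vCPU, 11 vCPU left
host 1: place 10 vCPU, 1 vCPU left
host 2: place 10 vCPU, 22 vCPU left
host 2: place 11 vCPU, 11 vCPU left
host 2: place 10 vCPU, 1 vCPU left
host 3: place 12 vCPU, 20 vCPU left
host 3: place 10 vCPU, 10 vCPU left
host 3: place 10 vCPU, 0 vCPU left
host 4: place 11 vCPU, 21 vCPU left
host 4: place 11 vCPU, 10 vCPU left
Final hosts: [10,11,10] [10,11,10] [12,10,10] [11,11].

4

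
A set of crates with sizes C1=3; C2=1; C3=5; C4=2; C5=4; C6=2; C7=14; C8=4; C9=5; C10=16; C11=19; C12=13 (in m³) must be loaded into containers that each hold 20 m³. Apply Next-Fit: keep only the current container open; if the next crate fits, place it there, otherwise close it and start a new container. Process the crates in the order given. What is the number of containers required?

container 1: place C1 (3 m³), 17 m³ left
container 1: place C2 (1 m³), 16 m³ left
container 1: place C3 (5 m³), 11 m³ left
container 1: place C4 (2 m³), 9 m³ left
container 1: place C5 (4 m³), 5 m³ left
container 1: place C6 (2 m³), 3 m³ left
container 2: place C7 (14 m³), 6 m³ left
container 2: place C8 (4 m³), 2 m³ left
container 3: place C9 (5 m³), 15 m³ left
container 4: place C10 (16 m³), 4 m³ left
container 5: place C11 (19 m³), 1 m³ left
container 6: place C12 (13 m³), 7 m³ left

6 containers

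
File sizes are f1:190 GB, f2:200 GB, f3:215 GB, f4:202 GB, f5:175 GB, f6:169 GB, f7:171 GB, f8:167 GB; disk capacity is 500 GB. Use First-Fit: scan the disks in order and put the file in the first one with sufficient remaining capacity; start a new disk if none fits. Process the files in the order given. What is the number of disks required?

4 disks

Put f1 (190 GB) in disk 1; 310 GB remain.
Put f2 (200 GB) in disk 1; 110 GB remain.
Put f3 (215 GB) in disk 2; 285 GB remain.
Put f4 (202 GB) in disk 2; 83 GB remain.
Put f5 (175 GB) in disk 3; 325 GB remain.
Put f6 (169 GB) in disk 3; 156 GB remain.
Put f7 (171 GB) in disk 4; 329 GB remain.
Put f8 (167 GB) in disk 4; 162 GB remain.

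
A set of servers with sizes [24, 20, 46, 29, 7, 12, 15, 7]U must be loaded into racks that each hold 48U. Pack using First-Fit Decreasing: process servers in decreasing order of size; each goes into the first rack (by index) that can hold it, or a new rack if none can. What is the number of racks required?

4

Sorted descending: 46, 29, 24, 20, 15, 12, 7, 7.
Put 46U in rack 1; 2U remain.
Put 29U in rack 2; 19U remain.
Put 24U in rack 3; 24U remain.
Put 20U in rack 3; 4U remain.
Put 15U in rack 2; 4U remain.
Put 12U in rack 4; 36U remain.
Put 7U in rack 4; 29U remain.
Put 7U in rack 4; 22U remain.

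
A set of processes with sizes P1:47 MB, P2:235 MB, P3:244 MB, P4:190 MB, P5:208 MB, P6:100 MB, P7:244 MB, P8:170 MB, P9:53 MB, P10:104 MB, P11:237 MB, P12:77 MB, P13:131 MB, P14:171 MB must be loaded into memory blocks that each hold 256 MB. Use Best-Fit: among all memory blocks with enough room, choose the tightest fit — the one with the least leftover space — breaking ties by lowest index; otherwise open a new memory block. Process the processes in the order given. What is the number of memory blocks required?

Put P1 (47 MB) in memory block 1; 209 MB remain.
Put P2 (235 MB) in memory block 2; 21 MB remain.
Put P3 (244 MB) in memory block 3; 12 MB remain.
Put P4 (190 MB) in memory block 1; 19 MB remain.
Put P5 (208 MB) in memory block 4; 48 MB remain.
Put P6 (100 MB) in memory block 5; 156 MB remain.
Put P7 (244 MB) in memory block 6; 12 MB remain.
Put P8 (170 MB) in memory block 7; 86 MB remain.
Put P9 (53 MB) in memory block 7; 33 MB remain.
Put P10 (104 MB) in memory block 5; 52 MB remain.
Put P11 (237 MB) in memory block 8; 19 MB remain.
Put P12 (77 MB) in memory block 9; 179 MB remain.
Put P13 (131 MB) in memory block 9; 48 MB remain.
Put P14 (171 MB) in memory block 10; 85 MB remain.

10 memory blocks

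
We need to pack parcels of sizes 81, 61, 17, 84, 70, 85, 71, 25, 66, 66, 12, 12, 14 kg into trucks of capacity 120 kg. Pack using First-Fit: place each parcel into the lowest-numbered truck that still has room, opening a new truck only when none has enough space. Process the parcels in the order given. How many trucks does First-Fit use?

8 trucks

truck 1: place 81 kg, 39 kg left
truck 2: place 61 kg, 59 kg left
truck 1: place 17 kg, 22 kg left
truck 3: place 84 kg, 36 kg left
truck 4: place 70 kg, 50 kg left
truck 5: place 85 kg, 35 kg left
truck 6: place 71 kg, 49 kg left
truck 2: place 25 kg, 34 kg left
truck 7: place 66 kg, 54 kg left
truck 8: place 66 kg, 54 kg left
truck 1: place 12 kg, 10 kg left
truck 2: place 12 kg, 22 kg left
truck 2: place 14 kg, 8 kg left
Final trucks: [81,17,12] [61,25,12,14] [84] [70] [85] [71] [66] [66].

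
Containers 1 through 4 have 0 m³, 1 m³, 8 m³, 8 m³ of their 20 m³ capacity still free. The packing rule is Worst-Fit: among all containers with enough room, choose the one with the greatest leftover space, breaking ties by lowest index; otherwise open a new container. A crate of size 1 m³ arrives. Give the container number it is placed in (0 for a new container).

3

Containers with room: container 2 (1 m³), container 3 (8 m³), container 4 (8 m³).
Most room is container 3 with 8 m³ free.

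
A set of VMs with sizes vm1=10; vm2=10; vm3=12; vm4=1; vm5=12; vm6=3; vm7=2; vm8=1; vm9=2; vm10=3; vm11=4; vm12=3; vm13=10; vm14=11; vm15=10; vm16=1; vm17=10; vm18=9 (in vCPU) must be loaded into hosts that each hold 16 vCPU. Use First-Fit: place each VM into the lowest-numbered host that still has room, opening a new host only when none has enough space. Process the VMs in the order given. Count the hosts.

Put vm1 (10 vCPU) in host 1; 6 vCPU remain.
Put vm2 (10 vCPU) in host 2; 6 vCPU remain.
Put vm3 (12 vCPU) in host 3; 4 vCPU remain.
Put vm4 (1 vCPU) in host 1; 5 vCPU remain.
Put vm5 (12 vCPU) in host 4; 4 vCPU remain.
Put vm6 (3 vCPU) in host 1; 2 vCPU remain.
Put vm7 (2 vCPU) in host 1; 0 vCPU remain.
Put vm8 (1 vCPU) in host 2; 5 vCPU remain.
Put vm9 (2 vCPU) in host 2; 3 vCPU remain.
Put vm10 (3 vCPU) in host 2; 0 vCPU remain.
Put vm11 (4 vCPU) in host 3; 0 vCPU remain.
Put vm12 (3 vCPU) in host 4; 1 vCPU remain.
Put vm13 (10 vCPU) in host 5; 6 vCPU remain.
Put vm14 (11 vCPU) in host 6; 5 vCPU remain.
Put vm15 (10 vCPU) in host 7; 6 vCPU remain.
Put vm16 (1 vCPU) in host 4; 0 vCPU remain.
Put vm17 (10 vCPU) in host 8; 6 vCPU remain.
Put vm18 (9 vCPU) in host 9; 7 vCPU remain.
Final hosts: [10,1,3,2] [10,1,2,3] [12,4] [12,3,1] [10] [11] [10] [10] [9].

9 hosts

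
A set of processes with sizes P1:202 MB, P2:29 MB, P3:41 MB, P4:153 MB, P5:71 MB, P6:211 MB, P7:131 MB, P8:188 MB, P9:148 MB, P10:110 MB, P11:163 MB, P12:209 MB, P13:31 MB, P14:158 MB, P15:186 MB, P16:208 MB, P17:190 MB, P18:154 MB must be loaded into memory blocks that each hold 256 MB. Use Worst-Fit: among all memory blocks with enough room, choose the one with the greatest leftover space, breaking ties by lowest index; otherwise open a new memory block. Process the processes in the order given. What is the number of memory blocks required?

Put P1 (202 MB) in memory block 1; 54 MB remain.
Put P2 (29 MB) in memory block 1; 25 MB remain.
Put P3 (41 MB) in memory block 2; 215 MB remain.
Put P4 (153 MB) in memory block 2; 62 MB remain.
Put P5 (71 MB) in memory block 3; 185 MB remain.
Put P6 (211 MB) in memory block 4; 45 MB remain.
Put P7 (131 MB) in memory block 3; 54 MB remain.
Put P8 (188 MB) in memory block 5; 68 MB remain.
Put P9 (148 MB) in memory block 6; 108 MB remain.
Put P10 (110 MB) in memory block 7; 146 MB remain.
Put P11 (163 MB) in memory block 8; 93 MB remain.
Put P12 (209 MB) in memory block 9; 47 MB remain.
Put P13 (31 MB) in memory block 7; 115 MB remain.
Put P14 (158 MB) in memory block 10; 98 MB remain.
Put P15 (186 MB) in memory block 11; 70 MB remain.
Put P16 (208 MB) in memory block 12; 48 MB remain.
Put P17 (190 MB) in memory block 13; 66 MB remain.
Put P18 (154 MB) in memory block 14; 102 MB remain.
Final memory blocks: [202,29] [41,153] [71,131] [211] [188] [148] [110,31] [163] [209] [158] [186] [208] [190] [154].

14 memory blocks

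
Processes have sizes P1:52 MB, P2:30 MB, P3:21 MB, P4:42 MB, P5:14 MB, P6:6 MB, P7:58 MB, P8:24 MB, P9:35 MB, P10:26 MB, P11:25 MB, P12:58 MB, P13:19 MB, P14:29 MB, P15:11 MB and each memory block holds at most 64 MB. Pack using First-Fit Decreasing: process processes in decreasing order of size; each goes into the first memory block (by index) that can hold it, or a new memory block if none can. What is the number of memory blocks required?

Sorted descending: 58, 58, 52, 42, 35, 30, 29, 26, 25, 24, 21, 19, 14, 11, 6.
memory block 1: place 58 MB, 6 MB left
memory block 2: place 58 MB, 6 MB left
memory block 3: place 52 MB, 12 MB left
memory block 4: place 42 MB, 22 MB left
memory block 5: place 35 MB, 29 MB left
memory block 6: place 30 MB, 34 MB left
memory block 5: place 29 MB, 0 MB left
memory block 6: place 26 MB, 8 MB left
memory block 7: place 25 MB, 39 MB left
memory block 7: place 24 MB, 15 MB left
memory block 4: place 21 MB, 1 MB left
memory block 8: place 19 MB, 45 MB left
memory block 7: place 14 MB, 1 MB left
memory block 3: place 11 MB, 1 MB left
memory block 1: place 6 MB, 0 MB left

8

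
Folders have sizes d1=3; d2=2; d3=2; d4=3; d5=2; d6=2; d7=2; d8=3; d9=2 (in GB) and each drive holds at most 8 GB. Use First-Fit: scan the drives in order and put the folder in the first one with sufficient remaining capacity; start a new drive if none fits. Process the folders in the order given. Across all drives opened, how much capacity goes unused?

3

drive 1: place d1 (3 GB), 5 GB left
drive 1: place d2 (2 GB), 3 GB left
drive 1: place d3 (2 GB), 1 GB left
drive 2: place d4 (3 GB), 5 GB left
drive 2: place d5 (2 GB), 3 GB left
drive 2: place d6 (2 GB), 1 GB left
drive 3: place d7 (2 GB), 6 GB left
drive 3: place d8 (3 GB), 3 GB left
drive 3: place d9 (2 GB), 1 GB left
3 drives × 8 GB = 24 GB; used 21 GB; unused 3 GB.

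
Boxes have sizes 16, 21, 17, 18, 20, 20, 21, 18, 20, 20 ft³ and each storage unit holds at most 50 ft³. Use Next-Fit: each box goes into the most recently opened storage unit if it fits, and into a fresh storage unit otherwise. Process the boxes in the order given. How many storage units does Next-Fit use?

storage unit 1: place 16 ft³, 34 ft³ left
storage unit 1: place 21 ft³, 13 ft³ left
storage unit 2: place 17 ft³, 33 ft³ left
storage unit 2: place 18 ft³, 15 ft³ left
storage unit 3: place 20 ft³, 30 ft³ left
storage unit 3: place 20 ft³, 10 ft³ left
storage unit 4: place 21 ft³, 29 ft³ left
storage unit 4: place 18 ft³, 11 ft³ left
storage unit 5: place 20 ft³, 30 ft³ left
storage unit 5: place 20 ft³, 10 ft³ left

5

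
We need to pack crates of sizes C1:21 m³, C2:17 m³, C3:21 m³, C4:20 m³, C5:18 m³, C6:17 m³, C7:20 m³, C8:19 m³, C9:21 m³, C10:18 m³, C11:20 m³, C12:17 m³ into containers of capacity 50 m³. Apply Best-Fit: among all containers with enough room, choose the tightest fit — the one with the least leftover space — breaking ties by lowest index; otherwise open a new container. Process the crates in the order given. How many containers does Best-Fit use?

container 1: place C1 (21 m³), 29 m³ left
container 1: place C2 (17 m³), 12 m³ left
container 2: place C3 (21 m³), 29 m³ left
container 2: place C4 (20 m³), 9 m³ left
container 3: place C5 (18 m³), 32 m³ left
container 3: place C6 (17 m³), 15 m³ left
container 4: place C7 (20 m³), 30 m³ left
container 4: place C8 (19 m³), 11 m³ left
container 5: place C9 (21 m³), 29 m³ left
container 5: place C10 (18 m³), 11 m³ left
container 6: place C11 (20 m³), 30 m³ left
container 6: place C12 (17 m³), 13 m³ left
Final containers: [21,17] [21,20] [18,17] [20,19] [21,18] [20,17].

6 containers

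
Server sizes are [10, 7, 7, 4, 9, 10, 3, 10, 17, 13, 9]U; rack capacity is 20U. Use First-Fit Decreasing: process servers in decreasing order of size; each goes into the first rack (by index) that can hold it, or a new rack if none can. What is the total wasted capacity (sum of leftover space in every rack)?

1

Sorted descending: 17, 13, 10, 10, 10, 9, 9, 7, 7, 4, 3.
Put 17U in rack 1; 3U remain.
Put 13U in rack 2; 7U remain.
Put 10U in rack 3; 10U remain.
Put 10U in rack 3; 0U remain.
Put 10U in rack 4; 10U remain.
Put 9U in rack 4; 1U remain.
Put 9U in rack 5; 11U remain.
Put 7U in rack 2; 0U remain.
Put 7U in rack 5; 4U remain.
Put 4U in rack 5; 0U remain.
Put 3U in rack 1; 0U remain.
5 racks × 20U = 100U; used 99U; unused 1U.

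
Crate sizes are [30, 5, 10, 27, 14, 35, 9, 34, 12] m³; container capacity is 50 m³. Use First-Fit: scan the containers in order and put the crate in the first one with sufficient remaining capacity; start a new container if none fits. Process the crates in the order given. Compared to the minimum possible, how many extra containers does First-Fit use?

0

First-Fit: [30,5,10] [27,14,9] [35,12] [34] → 4 containers.
Total size 176 m³; any packing needs at least ⌈176/50⌉ = 4 containers.
So 4 is already optimal.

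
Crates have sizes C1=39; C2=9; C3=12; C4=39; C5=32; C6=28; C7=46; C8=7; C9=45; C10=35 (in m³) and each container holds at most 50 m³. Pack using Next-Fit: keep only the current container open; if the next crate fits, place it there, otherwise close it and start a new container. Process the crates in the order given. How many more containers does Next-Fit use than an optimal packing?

2

Next-Fit: [39,9] [12] [39] [32] [28] [46] [7] [45] [35] → 9 containers.
7 crates exceed 25 m³ (half the capacity), and no two of those can share a container, so at least 7 containers are needed.
An optimal packing achieves that bound: [46] [45] [39,9] [39,7] [35,12] [32] [28] → 7 containers.
Excess: 9 − 7 = 2.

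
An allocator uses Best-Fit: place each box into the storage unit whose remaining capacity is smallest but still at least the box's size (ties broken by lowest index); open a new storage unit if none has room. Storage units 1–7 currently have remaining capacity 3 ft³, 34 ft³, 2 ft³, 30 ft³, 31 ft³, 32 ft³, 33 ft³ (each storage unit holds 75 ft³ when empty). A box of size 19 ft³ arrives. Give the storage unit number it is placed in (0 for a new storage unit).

Storage units with room: storage unit 2 (34 ft³), storage unit 4 (30 ft³), storage unit 5 (31 ft³), storage unit 6 (32 ft³), storage unit 7 (33 ft³).
Tightest fit is storage unit 4 with 30 ft³ free.

4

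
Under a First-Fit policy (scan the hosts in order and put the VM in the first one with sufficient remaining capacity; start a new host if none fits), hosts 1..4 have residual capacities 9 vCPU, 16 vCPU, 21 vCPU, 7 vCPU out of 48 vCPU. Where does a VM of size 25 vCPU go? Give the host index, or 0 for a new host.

0

No host has ≥ 25 vCPU free, so a new host is opened.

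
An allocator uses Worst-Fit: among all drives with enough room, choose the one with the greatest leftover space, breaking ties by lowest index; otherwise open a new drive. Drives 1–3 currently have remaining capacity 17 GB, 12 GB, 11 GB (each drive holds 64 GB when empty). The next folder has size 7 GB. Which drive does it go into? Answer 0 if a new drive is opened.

Drives with room: drive 1 (17 GB), drive 2 (12 GB), drive 3 (11 GB).
Most room is drive 1 with 17 GB free.

1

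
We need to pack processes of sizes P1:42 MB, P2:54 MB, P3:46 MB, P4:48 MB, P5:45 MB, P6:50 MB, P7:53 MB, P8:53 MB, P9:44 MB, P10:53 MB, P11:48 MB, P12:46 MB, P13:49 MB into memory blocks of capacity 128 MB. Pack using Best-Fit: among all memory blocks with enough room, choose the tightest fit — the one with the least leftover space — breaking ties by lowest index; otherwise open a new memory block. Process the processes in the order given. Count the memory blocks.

P1 (42 MB) → memory block 1 (remaining 86 MB)
P2 (54 MB) → memory block 1 (remaining 32 MB)
P3 (46 MB) → memory block 2 (remaining 82 MB)
P4 (48 MB) → memory block 2 (remaining 34 MB)
P5 (45 MB) → memory block 3 (remaining 83 MB)
P6 (50 MB) → memory block 3 (remaining 33 MB)
P7 (53 MB) → memory block 4 (remaining 75 MB)
P8 (53 MB) → memory block 4 (remaining 22 MB)
P9 (44 MB) → memory block 5 (remaining 84 MB)
P10 (53 MB) → memory block 5 (remaining 31 MB)
P11 (48 MB) → memory block 6 (remaining 80 MB)
P12 (46 MB) → memory block 6 (remaining 34 MB)
P13 (49 MB) → memory block 7 (remaining 79 MB)
Final memory blocks: [42,54] [46,48] [45,50] [53,53] [44,53] [48,46] [49].

7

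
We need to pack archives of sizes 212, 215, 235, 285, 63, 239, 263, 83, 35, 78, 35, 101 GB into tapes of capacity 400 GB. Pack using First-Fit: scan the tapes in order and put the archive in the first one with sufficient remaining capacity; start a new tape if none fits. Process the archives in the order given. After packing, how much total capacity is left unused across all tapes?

212 GB → tape 1 (remaining 188 GB)
215 GB → tape 2 (remaining 185 GB)
235 GB → tape 3 (remaining 165 GB)
285 GB → tape 4 (remaining 115 GB)
63 GB → tape 1 (remaining 125 GB)
239 GB → tape 5 (remaining 161 GB)
263 GB → tape 6 (remaining 137 GB)
83 GB → tape 1 (remaining 42 GB)
35 GB → tape 1 (remaining 7 GB)
78 GB → tape 2 (remaining 107 GB)
35 GB → tape 2 (remaining 72 GB)
101 GB → tape 3 (remaining 64 GB)
6 tapes × 400 GB = 2400 GB; used 1844 GB; unused 556 GB.

556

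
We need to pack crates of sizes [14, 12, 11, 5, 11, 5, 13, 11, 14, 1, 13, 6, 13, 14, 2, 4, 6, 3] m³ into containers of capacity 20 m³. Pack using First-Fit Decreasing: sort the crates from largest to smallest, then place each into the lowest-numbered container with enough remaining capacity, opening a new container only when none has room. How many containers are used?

10 containers

Sorted descending: 14, 14, 14, 13, 13, 13, 12, 11, 11, 11, 6, 6, 5, 5, 4, 3, 2, 1.
Put 14 m³ in container 1; 6 m³ remain.
Put 14 m³ in container 2; 6 m³ remain.
Put 14 m³ in container 3; 6 m³ remain.
Put 13 m³ in container 4; 7 m³ remain.
Put 13 m³ in container 5; 7 m³ remain.
Put 13 m³ in container 6; 7 m³ remain.
Put 12 m³ in container 7; 8 m³ remain.
Put 11 m³ in container 8; 9 m³ remain.
Put 11 m³ in container 9; 9 m³ remain.
Put 11 m³ in container 10; 9 m³ remain.
Put 6 m³ in container 1; 0 m³ remain.
Put 6 m³ in container 2; 0 m³ remain.
Put 5 m³ in container 3; 1 m³ remain.
Put 5 m³ in container 4; 2 m³ remain.
Put 4 m³ in container 5; 3 m³ remain.
Put 3 m³ in container 5; 0 m³ remain.
Put 2 m³ in container 4; 0 m³ remain.
Put 1 m³ in container 3; 0 m³ remain.
Final containers: [14,6] [14,6] [14,5,1] [13,5,2] [13,4,3] [13] [12] [11] [11] [11].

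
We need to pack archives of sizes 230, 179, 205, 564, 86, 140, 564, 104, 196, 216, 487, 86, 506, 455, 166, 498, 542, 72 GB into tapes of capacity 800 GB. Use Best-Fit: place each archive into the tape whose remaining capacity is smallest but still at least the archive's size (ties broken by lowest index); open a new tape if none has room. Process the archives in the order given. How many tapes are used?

9 tapes

Put 230 GB in tape 1; 570 GB remain.
Put 179 GB in tape 1; 391 GB remain.
Put 205 GB in tape 1; 186 GB remain.
Put 564 GB in tape 2; 236 GB remain.
Put 86 GB in tape 1; 100 GB remain.
Put 140 GB in tape 2; 96 GB remain.
Put 564 GB in tape 3; 236 GB remain.
Put 104 GB in tape 3; 132 GB remain.
Put 196 GB in tape 4; 604 GB remain.
Put 216 GB in tape 4; 388 GB remain.
Put 487 GB in tape 5; 313 GB remain.
Put 86 GB in tape 2; 10 GB remain.
Put 506 GB in tape 6; 294 GB remain.
Put 455 GB in tape 7; 345 GB remain.
Put 166 GB in tape 6; 128 GB remain.
Put 498 GB in tape 8; 302 GB remain.
Put 542 GB in tape 9; 258 GB remain.
Put 72 GB in tape 1; 28 GB remain.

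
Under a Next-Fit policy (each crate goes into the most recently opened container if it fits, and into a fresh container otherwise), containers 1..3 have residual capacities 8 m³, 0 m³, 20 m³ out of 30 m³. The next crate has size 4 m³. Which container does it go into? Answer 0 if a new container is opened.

3

Next-Fit only looks at container 3, which has 20 m³ free.
4 m³ fits there.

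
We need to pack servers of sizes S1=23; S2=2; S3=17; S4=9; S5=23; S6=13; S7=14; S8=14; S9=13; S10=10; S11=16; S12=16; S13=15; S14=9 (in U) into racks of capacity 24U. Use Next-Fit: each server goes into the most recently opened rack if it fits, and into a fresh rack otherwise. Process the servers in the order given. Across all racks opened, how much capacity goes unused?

Put S1 (23U) in rack 1; 1U remain.
Put S2 (2U) in rack 2; 22U remain.
Put S3 (17U) in rack 2; 5U remain.
Put S4 (9U) in rack 3; 15U remain.
Put S5 (23U) in rack 4; 1U remain.
Put S6 (13U) in rack 5; 11U remain.
Put S7 (14U) in rack 6; 10U remain.
Put S8 (14U) in rack 7; 10U remain.
Put S9 (13U) in rack 8; 11U remain.
Put S10 (10U) in rack 8; 1U remain.
Put S11 (16U) in rack 9; 8U remain.
Put S12 (16U) in rack 10; 8U remain.
Put S13 (15U) in rack 11; 9U remain.
Put S14 (9U) in rack 11; 0U remain.
11 racks × 24U = 264U; used 194U; unused 70U.

70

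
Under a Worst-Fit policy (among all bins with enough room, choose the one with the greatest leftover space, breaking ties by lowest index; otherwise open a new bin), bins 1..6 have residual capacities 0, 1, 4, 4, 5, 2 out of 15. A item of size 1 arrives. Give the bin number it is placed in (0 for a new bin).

Bins with room: bin 2 (1), bin 3 (4), bin 4 (4), bin 5 (5), bin 6 (2).
Most room is bin 5 with 5 free.

5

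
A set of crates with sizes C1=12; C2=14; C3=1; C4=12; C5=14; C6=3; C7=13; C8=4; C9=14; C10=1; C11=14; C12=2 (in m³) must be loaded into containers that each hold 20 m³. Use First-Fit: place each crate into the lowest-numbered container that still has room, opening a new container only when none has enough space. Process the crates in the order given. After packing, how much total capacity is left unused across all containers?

container 1: place C1 (12 m³), 8 m³ left
container 2: place C2 (14 m³), 6 m³ left
container 1: place C3 (1 m³), 7 m³ left
container 3: place C4 (12 m³), 8 m³ left
container 4: place C5 (14 m³), 6 m³ left
container 1: place C6 (3 m³), 4 m³ left
container 5: place C7 (13 m³), 7 m³ left
container 1: place C8 (4 m³), 0 m³ left
container 6: place C9 (14 m³), 6 m³ left
container 2: place C10 (1 m³), 5 m³ left
container 7: place C11 (14 m³), 6 m³ left
container 2: place C12 (2 m³), 3 m³ left
7 containers × 20 m³ = 140 m³; used 104 m³; unused 36 m³.

36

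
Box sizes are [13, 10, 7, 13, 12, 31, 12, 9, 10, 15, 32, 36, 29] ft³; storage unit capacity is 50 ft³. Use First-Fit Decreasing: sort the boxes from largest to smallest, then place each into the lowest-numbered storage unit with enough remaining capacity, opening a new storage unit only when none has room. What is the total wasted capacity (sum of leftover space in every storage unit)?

21

Sorted descending: 36, 32, 31, 29, 15, 13, 13, 12, 12, 10, 10, 9, 7.
Put 36 ft³ in storage unit 1; 14 ft³ remain.
Put 32 ft³ in storage unit 2; 18 ft³ remain.
Put 31 ft³ in storage unit 3; 19 ft³ remain.
Put 29 ft³ in storage unit 4; 21 ft³ remain.
Put 15 ft³ in storage unit 2; 3 ft³ remain.
Put 13 ft³ in storage unit 1; 1 ft³ remain.
Put 13 ft³ in storage unit 3; 6 ft³ remain.
Put 12 ft³ in storage unit 4; 9 ft³ remain.
Put 12 ft³ in storage unit 5; 38 ft³ remain.
Put 10 ft³ in storage unit 5; 28 ft³ remain.
Put 10 ft³ in storage unit 5; 18 ft³ remain.
Put 9 ft³ in storage unit 4; 0 ft³ remain.
Put 7 ft³ in storage unit 5; 11 ft³ remain.
5 storage units × 50 ft³ = 250 ft³; used 229 ft³; unused 21 ft³.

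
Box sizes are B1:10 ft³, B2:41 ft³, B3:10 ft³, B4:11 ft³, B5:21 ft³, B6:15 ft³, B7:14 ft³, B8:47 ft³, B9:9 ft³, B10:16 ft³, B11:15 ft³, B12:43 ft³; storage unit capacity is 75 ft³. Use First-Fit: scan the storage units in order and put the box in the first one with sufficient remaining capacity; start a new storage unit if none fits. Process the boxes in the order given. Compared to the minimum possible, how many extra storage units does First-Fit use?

0

First-Fit: [10,41,10,11] [21,15,14,9,16] [47,15] [43] → 4 storage units.
Total size 252 ft³; any packing needs at least ⌈252/75⌉ = 4 storage units.
So 4 is already optimal.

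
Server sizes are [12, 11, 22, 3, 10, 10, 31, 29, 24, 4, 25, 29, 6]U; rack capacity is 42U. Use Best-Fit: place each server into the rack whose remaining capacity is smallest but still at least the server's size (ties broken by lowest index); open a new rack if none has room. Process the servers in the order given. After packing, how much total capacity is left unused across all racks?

rack 1: place 12U, 30U left
rack 1: place 11U, 19U left
rack 2: place 22U, 20U left
rack 1: place 3U, 16U left
rack 1: place 10U, 6U left
rack 2: place 10U, 10U left
rack 3: place 31U, 11U left
rack 4: place 29U, 13U left
rack 5: place 24U, 18U left
rack 1: place 4U, 2U left
rack 6: place 25U, 17U left
rack 7: place 29U, 13U left
rack 2: place 6U, 4U left
7 racks × 42U = 294U; used 216U; unused 78U.

78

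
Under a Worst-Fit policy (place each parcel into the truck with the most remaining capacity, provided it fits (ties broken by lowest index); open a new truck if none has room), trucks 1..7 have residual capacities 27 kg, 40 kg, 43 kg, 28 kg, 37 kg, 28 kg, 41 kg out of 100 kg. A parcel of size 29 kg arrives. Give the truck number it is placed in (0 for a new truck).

3

Trucks with room: truck 2 (40 kg), truck 3 (43 kg), truck 5 (37 kg), truck 7 (41 kg).
Most room is truck 3 with 43 kg free.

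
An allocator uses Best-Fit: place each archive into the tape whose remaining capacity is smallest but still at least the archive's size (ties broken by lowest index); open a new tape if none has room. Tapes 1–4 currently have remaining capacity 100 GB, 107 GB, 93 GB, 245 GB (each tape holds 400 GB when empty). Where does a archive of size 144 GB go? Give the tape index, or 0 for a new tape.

4

Tapes with room: tape 4 (245 GB).
Tightest fit is tape 4 with 245 GB free.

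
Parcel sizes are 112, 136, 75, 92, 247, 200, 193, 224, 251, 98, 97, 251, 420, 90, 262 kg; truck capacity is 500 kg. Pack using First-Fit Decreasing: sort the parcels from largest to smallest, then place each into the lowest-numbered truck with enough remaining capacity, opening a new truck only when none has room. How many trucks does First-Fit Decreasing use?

Sorted descending: 420, 262, 251, 251, 247, 224, 200, 193, 136, 112, 98, 97, 92, 90, 75.
420 kg → truck 1 (remaining 80 kg)
262 kg → truck 2 (remaining 238 kg)
251 kg → truck 3 (remaining 249 kg)
251 kg → truck 4 (remaining 249 kg)
247 kg → truck 3 (remaining 2 kg)
224 kg → truck 2 (remaining 14 kg)
200 kg → truck 4 (remaining 49 kg)
193 kg → truck 5 (remaining 307 kg)
136 kg → truck 5 (remaining 171 kg)
112 kg → truck 5 (remaining 59 kg)
98 kg → truck 6 (remaining 402 kg)
97 kg → truck 6 (remaining 305 kg)
92 kg → truck 6 (remaining 213 kg)
90 kg → truck 6 (remaining 123 kg)
75 kg → truck 1 (remaining 5 kg)
Final trucks: [420,75] [262,224] [251,247] [251,200] [193,136,112] [98,97,92,90].

6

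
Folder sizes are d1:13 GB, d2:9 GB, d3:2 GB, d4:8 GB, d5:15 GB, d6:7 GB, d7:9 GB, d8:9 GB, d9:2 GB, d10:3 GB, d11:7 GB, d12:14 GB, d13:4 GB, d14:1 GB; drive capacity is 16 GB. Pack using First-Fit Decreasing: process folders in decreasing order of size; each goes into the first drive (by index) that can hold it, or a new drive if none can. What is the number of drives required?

Sorted descending: 15, 14, 13, 9, 9, 9, 8, 7, 7, 4, 3, 2, 2, 1.
15 GB → drive 1 (remaining 1 GB)
14 GB → drive 2 (remaining 2 GB)
13 GB → drive 3 (remaining 3 GB)
9 GB → drive 4 (remaining 7 GB)
9 GB → drive 5 (remaining 7 GB)
9 GB → drive 6 (remaining 7 GB)
8 GB → drive 7 (remaining 8 GB)
7 GB → drive 4 (remaining 0 GB)
7 GB → drive 5 (remaining 0 GB)
4 GB → drive 6 (remaining 3 GB)
3 GB → drive 3 (remaining 0 GB)
2 GB → drive 2 (remaining 0 GB)
2 GB → drive 6 (remaining 1 GB)
1 GB → drive 1 (remaining 0 GB)
Final drives: [15,1] [14,2] [13,3] [9,7] [9,7] [9,4,2] [8].

7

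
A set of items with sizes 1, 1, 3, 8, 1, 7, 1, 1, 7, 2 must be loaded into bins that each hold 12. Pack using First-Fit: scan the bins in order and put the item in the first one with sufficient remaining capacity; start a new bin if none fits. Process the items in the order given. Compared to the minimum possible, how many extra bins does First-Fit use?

First-Fit: [1,1,3,1,1,1,2] [8] [7] [7] → 4 bins.
Total size 32; any packing needs at least ⌈32/12⌉ = 3 bins.
An optimal packing achieves that bound: [8,3,1] [7,2,1,1,1] [7,1] → 3 bins.
Excess: 4 − 3 = 1.

1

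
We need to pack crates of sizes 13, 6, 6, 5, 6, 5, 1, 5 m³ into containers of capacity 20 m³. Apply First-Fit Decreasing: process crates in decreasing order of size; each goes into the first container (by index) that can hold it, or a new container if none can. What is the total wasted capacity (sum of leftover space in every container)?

Sorted descending: 13, 6, 6, 6, 5, 5, 5, 1.
container 1: place 13 m³, 7 m³ left
container 1: place 6 m³, 1 m³ left
container 2: place 6 m³, 14 m³ left
container 2: place 6 m³, 8 m³ left
container 2: place 5 m³, 3 m³ left
container 3: place 5 m³, 15 m³ left
container 3: place 5 m³, 10 m³ left
container 1: place 1 m³, 0 m³ left
3 containers × 20 m³ = 60 m³; used 47 m³; unused 13 m³.

13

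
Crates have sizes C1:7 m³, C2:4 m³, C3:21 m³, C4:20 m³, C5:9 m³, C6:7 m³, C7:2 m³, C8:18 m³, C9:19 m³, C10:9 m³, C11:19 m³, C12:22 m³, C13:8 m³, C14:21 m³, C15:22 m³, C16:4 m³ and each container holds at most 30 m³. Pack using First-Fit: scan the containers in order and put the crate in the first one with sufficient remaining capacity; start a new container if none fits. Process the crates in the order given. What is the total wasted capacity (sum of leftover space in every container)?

58

C1 (7 m³) → container 1 (remaining 23 m³)
C2 (4 m³) → container 1 (remaining 19 m³)
C3 (21 m³) → container 2 (remaining 9 m³)
C4 (20 m³) → container 3 (remaining 10 m³)
C5 (9 m³) → container 1 (remaining 10 m³)
C6 (7 m³) → container 1 (remaining 3 m³)
C7 (2 m³) → container 1 (remaining 1 m³)
C8 (18 m³) → container 4 (remaining 12 m³)
C9 (19 m³) → container 5 (remaining 11 m³)
C10 (9 m³) → container 2 (remaining 0 m³)
C11 (19 m³) → container 6 (remaining 11 m³)
C12 (22 m³) → container 7 (remaining 8 m³)
C13 (8 m³) → container 3 (remaining 2 m³)
C14 (21 m³) → container 8 (remaining 9 m³)
C15 (22 m³) → container 9 (remaining 8 m³)
C16 (4 m³) → container 4 (remaining 8 m³)
9 containers × 30 m³ = 270 m³; used 212 m³; unused 58 m³.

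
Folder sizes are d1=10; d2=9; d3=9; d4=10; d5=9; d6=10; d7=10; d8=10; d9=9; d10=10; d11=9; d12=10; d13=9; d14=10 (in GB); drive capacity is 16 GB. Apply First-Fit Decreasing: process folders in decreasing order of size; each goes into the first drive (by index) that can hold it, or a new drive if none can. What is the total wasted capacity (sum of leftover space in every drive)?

Sorted descending: 10, 10, 10, 10, 10, 10, 10, 10, 9, 9, 9, 9, 9, 9.
Put 10 GB in drive 1; 6 GB remain.
Put 10 GB in drive 2; 6 GB remain.
Put 10 GB in drive 3; 6 GB remain.
Put 10 GB in drive 4; 6 GB remain.
Put 10 GB in drive 5; 6 GB remain.
Put 10 GB in drive 6; 6 GB remain.
Put 10 GB in drive 7; 6 GB remain.
Put 10 GB in drive 8; 6 GB remain.
Put 9 GB in drive 9; 7 GB remain.
Put 9 GB in drive 10; 7 GB remain.
Put 9 GB in drive 11; 7 GB remain.
Put 9 GB in drive 12; 7 GB remain.
Put 9 GB in drive 13; 7 GB remain.
Put 9 GB in drive 14; 7 GB remain.
14 drives × 16 GB = 224 GB; used 134 GB; unused 90 GB.

90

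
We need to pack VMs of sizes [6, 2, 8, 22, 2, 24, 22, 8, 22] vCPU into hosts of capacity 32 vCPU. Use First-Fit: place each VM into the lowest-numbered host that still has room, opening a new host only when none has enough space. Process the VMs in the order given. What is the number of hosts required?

host 1: place 6 vCPU, 26 vCPU left
host 1: place 2 vCPU, 24 vCPU left
host 1: place 8 vCPU, 16 vCPU left
host 2: place 22 vCPU, 10 vCPU left
host 1: place 2 vCPU, 14 vCPU left
host 3: place 24 vCPU, 8 vCPU left
host 4: place 22 vCPU, 10 vCPU left
host 1: place 8 vCPU, 6 vCPU left
host 5: place 22 vCPU, 10 vCPU left
Final hosts: [6,2,8,2,8] [22] [24] [22] [22].

5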